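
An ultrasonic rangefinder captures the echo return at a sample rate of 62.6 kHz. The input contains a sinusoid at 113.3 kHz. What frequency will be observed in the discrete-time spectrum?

11.9 kHz

113.3 kHz mod fs = 50.7 kHz.
50.7 kHz > fs/2 = 31.3 kHz, folds to fs − 50.7 kHz = 11.9 kHz.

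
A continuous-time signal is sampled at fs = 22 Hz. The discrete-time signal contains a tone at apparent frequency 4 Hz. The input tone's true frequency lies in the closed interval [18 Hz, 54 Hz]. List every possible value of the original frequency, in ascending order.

Frequencies that alias to 4 Hz are k·fs ± 4 Hz for integer k ≥ 0.
k=0: 4 Hz.
k=1: 18 Hz, 26 Hz.
k=2: 40 Hz, 48 Hz.
k=3: 62 Hz, 70 Hz.
Within [18 Hz, 54 Hz]: 18 Hz, 26 Hz, 40 Hz, 48 Hz.

18 Hz, 26 Hz, 40 Hz, 48 Hz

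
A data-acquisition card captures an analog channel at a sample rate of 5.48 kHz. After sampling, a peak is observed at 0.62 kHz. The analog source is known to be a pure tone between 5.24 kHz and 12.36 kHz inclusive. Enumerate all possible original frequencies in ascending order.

Frequencies that alias to 0.62 kHz are k·fs ± 0.62 kHz for integer k ≥ 0.
k=0: 0.62 kHz.
k=1: 4.86 kHz, 6.1 kHz.
k=2: 10.34 kHz, 11.58 kHz.
k=3: 15.82 kHz, 17.06 kHz.
Within [5.24 kHz, 12.36 kHz]: 6.1 kHz, 10.34 kHz, 11.58 kHz.

6.1 kHz, 10.34 kHz, 11.58 kHz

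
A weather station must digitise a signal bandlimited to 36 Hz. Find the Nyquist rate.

72 Hz

Nyquist rate = 2 × 36 Hz = 72 Hz.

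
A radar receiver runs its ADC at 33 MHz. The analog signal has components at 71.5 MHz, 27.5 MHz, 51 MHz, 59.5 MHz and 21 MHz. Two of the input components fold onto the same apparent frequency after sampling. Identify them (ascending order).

fs/2 = 16.5 MHz.
71.5 MHz mod fs = 5.5 MHz.
5.5 MHz ≤ fs/2 = 16.5 MHz, appears at 5.5 MHz.
27.5 MHz > fs/2 = 16.5 MHz, folds to fs − 27.5 MHz = 5.5 MHz.
51 MHz mod fs = 18 MHz.
18 MHz > fs/2 = 16.5 MHz, folds to fs − 18 MHz = 15 MHz.
59.5 MHz mod fs = 26.5 MHz.
26.5 MHz > fs/2 = 16.5 MHz, folds to fs − 26.5 MHz = 6.5 MHz.
21 MHz > fs/2 = 16.5 MHz, folds to fs − 21 MHz = 12 MHz.
27.5 MHz and 71.5 MHz both map to 5.5 MHz.

27.5 MHz, 71.5 MHz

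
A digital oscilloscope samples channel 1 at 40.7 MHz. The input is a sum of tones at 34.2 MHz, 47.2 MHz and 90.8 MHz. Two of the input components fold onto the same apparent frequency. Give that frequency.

6.5 MHz

fs/2 = 20.35 MHz.
34.2 MHz > fs/2 = 20.35 MHz, folds to fs − 34.2 MHz = 6.5 MHz.
47.2 MHz mod fs = 6.5 MHz.
6.5 MHz ≤ fs/2 = 20.35 MHz, appears at 6.5 MHz.
90.8 MHz mod fs = 9.4 MHz.
9.4 MHz ≤ fs/2 = 20.35 MHz, appears at 9.4 MHz.
34.2 MHz and 47.2 MHz both map to 6.5 MHz.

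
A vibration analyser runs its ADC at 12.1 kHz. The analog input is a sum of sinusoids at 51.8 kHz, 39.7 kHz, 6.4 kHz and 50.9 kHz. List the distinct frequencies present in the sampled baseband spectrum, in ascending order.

fs/2 = 6.05 kHz.
51.8 kHz mod fs = 3.4 kHz.
3.4 kHz ≤ fs/2 = 6.05 kHz, appears at 3.4 kHz.
39.7 kHz mod fs = 3.4 kHz.
3.4 kHz ≤ fs/2 = 6.05 kHz, appears at 3.4 kHz.
6.4 kHz > fs/2 = 6.05 kHz, folds to fs − 6.4 kHz = 5.7 kHz.
50.9 kHz mod fs = 2.5 kHz.
2.5 kHz ≤ fs/2 = 6.05 kHz, appears at 2.5 kHz.
Distinct values: {2.5 kHz, 3.4 kHz, 5.7 kHz}.

2.5 kHz, 3.4 kHz, 5.7 kHz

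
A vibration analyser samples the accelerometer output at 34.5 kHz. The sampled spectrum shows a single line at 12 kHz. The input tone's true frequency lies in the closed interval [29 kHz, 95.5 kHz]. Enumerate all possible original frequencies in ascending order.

46.5 kHz, 57 kHz, 81 kHz, 91.5 kHz

Frequencies that alias to 12 kHz are k·fs ± 12 kHz for integer k ≥ 0.
k=0: 12 kHz.
k=1: 22.5 kHz, 46.5 kHz.
k=2: 57 kHz, 81 kHz.
k=3: 91.5 kHz, 115.5 kHz.
k=4: 126 kHz, 150 kHz.
Within [29 kHz, 95.5 kHz]: 46.5 kHz, 57 kHz, 81 kHz, 91.5 kHz.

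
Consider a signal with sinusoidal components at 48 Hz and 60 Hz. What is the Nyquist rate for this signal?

Highest-frequency component: 60 Hz.
Nyquist rate = 2 × 60 Hz = 120 Hz.

120 Hz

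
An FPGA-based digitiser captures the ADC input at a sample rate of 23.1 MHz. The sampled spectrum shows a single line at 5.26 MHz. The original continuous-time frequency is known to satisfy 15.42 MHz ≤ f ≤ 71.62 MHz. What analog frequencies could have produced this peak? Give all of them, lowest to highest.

Frequencies that alias to 5.26 MHz are k·fs ± 5.26 MHz for integer k ≥ 0.
k=0: 5.26 MHz.
k=1: 17.84 MHz, 28.36 MHz.
k=2: 40.94 MHz, 51.46 MHz.
k=3: 64.04 MHz, 74.56 MHz.
k=4: 87.14 MHz, 97.66 MHz.
Within [15.42 MHz, 71.62 MHz]: 17.84 MHz, 28.36 MHz, 40.94 MHz, 51.46 MHz, 64.04 MHz.

17.84 MHz, 28.36 MHz, 40.94 MHz, 51.46 MHz, 64.04 MHz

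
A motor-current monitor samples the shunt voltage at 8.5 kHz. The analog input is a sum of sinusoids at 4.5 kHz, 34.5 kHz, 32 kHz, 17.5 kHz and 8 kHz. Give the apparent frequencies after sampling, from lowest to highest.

fs/2 = 4.25 kHz.
4.5 kHz > fs/2 = 4.25 kHz, folds to fs − 4.5 kHz = 4 kHz.
34.5 kHz mod fs = 0.5 kHz.
0.5 kHz ≤ fs/2 = 4.25 kHz, appears at 0.5 kHz.
32 kHz mod fs = 6.5 kHz.
6.5 kHz > fs/2 = 4.25 kHz, folds to fs − 6.5 kHz = 2 kHz.
17.5 kHz mod fs = 0.5 kHz.
0.5 kHz ≤ fs/2 = 4.25 kHz, appears at 0.5 kHz.
8 kHz > fs/2 = 4.25 kHz, folds to fs − 8 kHz = 0.5 kHz.
Distinct values: {0.5 kHz, 2 kHz, 4 kHz}.

0.5 kHz, 2 kHz, 4 kHz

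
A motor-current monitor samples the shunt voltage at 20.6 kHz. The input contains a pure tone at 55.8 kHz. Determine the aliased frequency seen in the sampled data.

55.8 kHz mod fs = 14.6 kHz.
14.6 kHz > fs/2 = 10.3 kHz, folds to fs − 14.6 kHz = 6 kHz.

6 kHz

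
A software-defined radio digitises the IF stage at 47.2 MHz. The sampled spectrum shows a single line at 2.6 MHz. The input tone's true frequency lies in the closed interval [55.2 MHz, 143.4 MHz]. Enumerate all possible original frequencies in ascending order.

Frequencies that alias to 2.6 MHz are k·fs ± 2.6 MHz for integer k ≥ 0.
k=0: 2.6 MHz.
k=1: 44.6 MHz, 49.8 MHz.
k=2: 91.8 MHz, 97 MHz.
k=3: 139 MHz, 144.2 MHz.
k=4: 186.2 MHz, 191.4 MHz.
Within [55.2 MHz, 143.4 MHz]: 91.8 MHz, 97 MHz, 139 MHz.

91.8 MHz, 97 MHz, 139 MHz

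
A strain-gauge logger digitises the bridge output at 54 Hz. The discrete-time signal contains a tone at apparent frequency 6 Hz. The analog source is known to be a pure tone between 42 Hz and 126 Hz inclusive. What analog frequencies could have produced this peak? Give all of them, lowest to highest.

48 Hz, 60 Hz, 102 Hz, 114 Hz

Frequencies that alias to 6 Hz are k·fs ± 6 Hz for integer k ≥ 0.
k=0: 6 Hz.
k=1: 48 Hz, 60 Hz.
k=2: 102 Hz, 114 Hz.
k=3: 156 Hz, 168 Hz.
Within [42 Hz, 126 Hz]: 48 Hz, 60 Hz, 102 Hz, 114 Hz.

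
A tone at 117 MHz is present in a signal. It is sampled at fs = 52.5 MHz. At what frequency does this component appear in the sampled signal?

117 MHz mod fs = 12 MHz.
12 MHz ≤ fs/2 = 26.25 MHz, appears at 12 MHz.

12 MHz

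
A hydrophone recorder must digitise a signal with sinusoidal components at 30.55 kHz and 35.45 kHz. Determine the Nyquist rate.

Highest-frequency component: 35.45 kHz.
Nyquist rate = 2 × 35.45 kHz = 70.9 kHz.

70.9 kHz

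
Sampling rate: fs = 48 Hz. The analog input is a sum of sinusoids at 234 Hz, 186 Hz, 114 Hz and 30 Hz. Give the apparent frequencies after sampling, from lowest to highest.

fs/2 = 24 Hz.
234 Hz mod fs = 42 Hz.
42 Hz > fs/2 = 24 Hz, folds to fs − 42 Hz = 6 Hz.
186 Hz mod fs = 42 Hz.
42 Hz > fs/2 = 24 Hz, folds to fs − 42 Hz = 6 Hz.
114 Hz mod fs = 18 Hz.
18 Hz ≤ fs/2 = 24 Hz, appears at 18 Hz.
30 Hz > fs/2 = 24 Hz, folds to fs − 30 Hz = 18 Hz.
Distinct values: {6 Hz, 18 Hz}.

6 Hz, 18 Hz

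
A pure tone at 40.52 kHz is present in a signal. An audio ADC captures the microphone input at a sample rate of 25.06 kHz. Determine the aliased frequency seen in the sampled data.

9.6 kHz

40.52 kHz mod fs = 15.46 kHz.
15.46 kHz > fs/2 = 12.53 kHz, folds to fs − 15.46 kHz = 9.6 kHz.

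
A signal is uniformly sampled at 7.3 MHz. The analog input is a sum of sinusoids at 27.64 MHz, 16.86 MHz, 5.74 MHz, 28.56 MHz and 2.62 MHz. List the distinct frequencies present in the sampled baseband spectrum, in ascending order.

0.64 MHz, 1.56 MHz, 2.26 MHz, 2.62 MHz

fs/2 = 3.65 MHz.
27.64 MHz mod fs = 5.74 MHz.
5.74 MHz > fs/2 = 3.65 MHz, folds to fs − 5.74 MHz = 1.56 MHz.
16.86 MHz mod fs = 2.26 MHz.
2.26 MHz ≤ fs/2 = 3.65 MHz, appears at 2.26 MHz.
5.74 MHz > fs/2 = 3.65 MHz, folds to fs − 5.74 MHz = 1.56 MHz.
28.56 MHz mod fs = 6.66 MHz.
6.66 MHz > fs/2 = 3.65 MHz, folds to fs − 6.66 MHz = 0.64 MHz.
2.62 MHz ≤ fs/2 = 3.65 MHz, passes unchanged.
Distinct values: {0.64 MHz, 1.56 MHz, 2.26 MHz, 2.62 MHz}.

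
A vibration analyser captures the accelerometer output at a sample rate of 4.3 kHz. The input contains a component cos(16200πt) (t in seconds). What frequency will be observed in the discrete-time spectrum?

0.5 kHz

ω = 16200π rad/s → f = ω/(2π) = 8100 Hz = 8.1 kHz.
8.1 kHz mod fs = 3.8 kHz.
3.8 kHz > fs/2 = 2.15 kHz, folds to fs − 3.8 kHz = 0.5 kHz.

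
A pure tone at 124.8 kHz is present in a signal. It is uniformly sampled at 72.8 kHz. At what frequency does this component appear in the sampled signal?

20.8 kHz

124.8 kHz mod fs = 52 kHz.
52 kHz > fs/2 = 36.4 kHz, folds to fs − 52 kHz = 20.8 kHz.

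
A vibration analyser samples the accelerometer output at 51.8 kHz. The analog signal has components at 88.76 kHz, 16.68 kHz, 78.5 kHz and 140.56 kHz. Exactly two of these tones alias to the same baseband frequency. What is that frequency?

fs/2 = 25.9 kHz.
88.76 kHz mod fs = 36.96 kHz.
36.96 kHz > fs/2 = 25.9 kHz, folds to fs − 36.96 kHz = 14.84 kHz.
16.68 kHz ≤ fs/2 = 25.9 kHz, passes unchanged.
78.5 kHz mod fs = 26.7 kHz.
26.7 kHz > fs/2 = 25.9 kHz, folds to fs − 26.7 kHz = 25.1 kHz.
140.56 kHz mod fs = 36.96 kHz.
36.96 kHz > fs/2 = 25.9 kHz, folds to fs − 36.96 kHz = 14.84 kHz.
88.76 kHz and 140.56 kHz both map to 14.84 kHz.

14.84 kHz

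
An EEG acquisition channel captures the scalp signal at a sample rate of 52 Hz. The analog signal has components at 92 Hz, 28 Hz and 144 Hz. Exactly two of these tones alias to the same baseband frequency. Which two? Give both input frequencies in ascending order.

92 Hz, 144 Hz

fs/2 = 26 Hz.
92 Hz mod fs = 40 Hz.
40 Hz > fs/2 = 26 Hz, folds to fs − 40 Hz = 12 Hz.
28 Hz > fs/2 = 26 Hz, folds to fs − 28 Hz = 24 Hz.
144 Hz mod fs = 40 Hz.
40 Hz > fs/2 = 26 Hz, folds to fs − 40 Hz = 12 Hz.
92 Hz and 144 Hz both map to 12 Hz.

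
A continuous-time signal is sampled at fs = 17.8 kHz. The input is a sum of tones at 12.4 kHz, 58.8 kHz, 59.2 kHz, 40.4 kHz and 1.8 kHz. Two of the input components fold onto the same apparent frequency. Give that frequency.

5.4 kHz

fs/2 = 8.9 kHz.
12.4 kHz > fs/2 = 8.9 kHz, folds to fs − 12.4 kHz = 5.4 kHz.
58.8 kHz mod fs = 5.4 kHz.
5.4 kHz ≤ fs/2 = 8.9 kHz, appears at 5.4 kHz.
59.2 kHz mod fs = 5.8 kHz.
5.8 kHz ≤ fs/2 = 8.9 kHz, appears at 5.8 kHz.
40.4 kHz mod fs = 4.8 kHz.
4.8 kHz ≤ fs/2 = 8.9 kHz, appears at 4.8 kHz.
1.8 kHz ≤ fs/2 = 8.9 kHz, passes unchanged.
12.4 kHz and 58.8 kHz both map to 5.4 kHz.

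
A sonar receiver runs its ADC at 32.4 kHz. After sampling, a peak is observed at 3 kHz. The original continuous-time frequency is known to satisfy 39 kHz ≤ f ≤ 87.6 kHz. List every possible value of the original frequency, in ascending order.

61.8 kHz, 67.8 kHz

Frequencies that alias to 3 kHz are k·fs ± 3 kHz for integer k ≥ 0.
k=0: 3 kHz.
k=1: 29.4 kHz, 35.4 kHz.
k=2: 61.8 kHz, 67.8 kHz.
k=3: 94.2 kHz, 100.2 kHz.
Within [39 kHz, 87.6 kHz]: 61.8 kHz, 67.8 kHz.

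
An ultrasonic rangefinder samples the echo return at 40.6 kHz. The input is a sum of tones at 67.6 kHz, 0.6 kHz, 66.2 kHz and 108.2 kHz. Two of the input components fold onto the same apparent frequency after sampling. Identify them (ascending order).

fs/2 = 20.3 kHz.
67.6 kHz mod fs = 27 kHz.
27 kHz > fs/2 = 20.3 kHz, folds to fs − 27 kHz = 13.6 kHz.
0.6 kHz ≤ fs/2 = 20.3 kHz, passes unchanged.
66.2 kHz mod fs = 25.6 kHz.
25.6 kHz > fs/2 = 20.3 kHz, folds to fs − 25.6 kHz = 15 kHz.
108.2 kHz mod fs = 27 kHz.
27 kHz > fs/2 = 20.3 kHz, folds to fs − 27 kHz = 13.6 kHz.
67.6 kHz and 108.2 kHz both map to 13.6 kHz.

67.6 kHz, 108.2 kHz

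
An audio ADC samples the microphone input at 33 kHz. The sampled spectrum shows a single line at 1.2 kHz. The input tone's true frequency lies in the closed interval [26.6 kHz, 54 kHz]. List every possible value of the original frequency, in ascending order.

Frequencies that alias to 1.2 kHz are k·fs ± 1.2 kHz for integer k ≥ 0.
k=0: 1.2 kHz.
k=1: 31.8 kHz, 34.2 kHz.
k=2: 64.8 kHz, 67.2 kHz.
Within [26.6 kHz, 54 kHz]: 31.8 kHz, 34.2 kHz.

31.8 kHz, 34.2 kHz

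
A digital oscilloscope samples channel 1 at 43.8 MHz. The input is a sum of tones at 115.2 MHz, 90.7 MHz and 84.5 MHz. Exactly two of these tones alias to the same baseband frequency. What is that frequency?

3.1 MHz

fs/2 = 21.9 MHz.
115.2 MHz mod fs = 27.6 MHz.
27.6 MHz > fs/2 = 21.9 MHz, folds to fs − 27.6 MHz = 16.2 MHz.
90.7 MHz mod fs = 3.1 MHz.
3.1 MHz ≤ fs/2 = 21.9 MHz, appears at 3.1 MHz.
84.5 MHz mod fs = 40.7 MHz.
40.7 MHz > fs/2 = 21.9 MHz, folds to fs − 40.7 MHz = 3.1 MHz.
84.5 MHz and 90.7 MHz both map to 3.1 MHz.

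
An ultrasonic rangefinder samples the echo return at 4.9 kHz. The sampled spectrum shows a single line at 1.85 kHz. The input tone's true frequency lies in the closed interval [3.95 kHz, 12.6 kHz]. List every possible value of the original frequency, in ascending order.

6.75 kHz, 7.95 kHz, 11.65 kHz

Frequencies that alias to 1.85 kHz are k·fs ± 1.85 kHz for integer k ≥ 0.
k=0: 1.85 kHz.
k=1: 3.05 kHz, 6.75 kHz.
k=2: 7.95 kHz, 11.65 kHz.
k=3: 12.85 kHz, 16.55 kHz.
Within [3.95 kHz, 12.6 kHz]: 6.75 kHz, 7.95 kHz, 11.65 kHz.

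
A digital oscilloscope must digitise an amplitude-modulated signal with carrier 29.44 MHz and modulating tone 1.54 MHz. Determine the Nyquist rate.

61.96 MHz

AM sidebands sit at fc ± fm = 27.9 MHz and 30.98 MHz.
Highest-frequency component: 30.98 MHz.
Nyquist rate = 2 × 30.98 MHz = 61.96 MHz.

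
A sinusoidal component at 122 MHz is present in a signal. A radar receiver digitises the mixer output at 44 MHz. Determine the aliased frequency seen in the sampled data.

10 MHz

122 MHz mod fs = 34 MHz.
34 MHz > fs/2 = 22 MHz, folds to fs − 34 MHz = 10 MHz.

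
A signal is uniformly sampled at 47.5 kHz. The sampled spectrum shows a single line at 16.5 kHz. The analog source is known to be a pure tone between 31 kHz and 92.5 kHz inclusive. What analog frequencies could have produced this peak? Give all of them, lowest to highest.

Frequencies that alias to 16.5 kHz are k·fs ± 16.5 kHz for integer k ≥ 0.
k=0: 16.5 kHz.
k=1: 31 kHz, 64 kHz.
k=2: 78.5 kHz, 111.5 kHz.
k=3: 126 kHz, 159 kHz.
Within [31 kHz, 92.5 kHz]: 31 kHz, 64 kHz, 78.5 kHz.

31 kHz, 64 kHz, 78.5 kHz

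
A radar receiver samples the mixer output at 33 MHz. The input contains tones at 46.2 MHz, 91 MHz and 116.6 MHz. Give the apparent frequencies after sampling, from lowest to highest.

8 MHz, 13.2 MHz, 15.4 MHz

fs/2 = 16.5 MHz.
46.2 MHz mod fs = 13.2 MHz.
13.2 MHz ≤ fs/2 = 16.5 MHz, appears at 13.2 MHz.
91 MHz mod fs = 25 MHz.
25 MHz > fs/2 = 16.5 MHz, folds to fs − 25 MHz = 8 MHz.
116.6 MHz mod fs = 17.6 MHz.
17.6 MHz > fs/2 = 16.5 MHz, folds to fs − 17.6 MHz = 15.4 MHz.
Distinct values: {8 MHz, 13.2 MHz, 15.4 MHz}.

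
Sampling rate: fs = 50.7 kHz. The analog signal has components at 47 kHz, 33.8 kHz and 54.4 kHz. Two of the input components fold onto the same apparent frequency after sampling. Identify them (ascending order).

fs/2 = 25.35 kHz.
47 kHz > fs/2 = 25.35 kHz, folds to fs − 47 kHz = 3.7 kHz.
33.8 kHz > fs/2 = 25.35 kHz, folds to fs − 33.8 kHz = 16.9 kHz.
54.4 kHz mod fs = 3.7 kHz.
3.7 kHz ≤ fs/2 = 25.35 kHz, appears at 3.7 kHz.
47 kHz and 54.4 kHz both map to 3.7 kHz.

47 kHz, 54.4 kHz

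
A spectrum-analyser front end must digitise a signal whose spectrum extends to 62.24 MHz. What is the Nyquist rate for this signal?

Nyquist rate = 2 × 62.24 MHz = 124.48 MHz.

124.48 MHz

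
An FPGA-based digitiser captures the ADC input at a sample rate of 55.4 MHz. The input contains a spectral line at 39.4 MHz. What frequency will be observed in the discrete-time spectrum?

39.4 MHz > fs/2 = 27.7 MHz, folds to fs − 39.4 MHz = 16 MHz.

16 MHz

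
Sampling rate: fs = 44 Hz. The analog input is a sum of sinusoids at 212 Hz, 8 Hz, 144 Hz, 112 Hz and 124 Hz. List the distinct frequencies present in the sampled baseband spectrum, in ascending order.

fs/2 = 22 Hz.
212 Hz mod fs = 36 Hz.
36 Hz > fs/2 = 22 Hz, folds to fs − 36 Hz = 8 Hz.
8 Hz ≤ fs/2 = 22 Hz, passes unchanged.
144 Hz mod fs = 12 Hz.
12 Hz ≤ fs/2 = 22 Hz, appears at 12 Hz.
112 Hz mod fs = 24 Hz.
24 Hz > fs/2 = 22 Hz, folds to fs − 24 Hz = 20 Hz.
124 Hz mod fs = 36 Hz.
36 Hz > fs/2 = 22 Hz, folds to fs − 36 Hz = 8 Hz.
Distinct values: {8 Hz, 12 Hz, 20 Hz}.

8 Hz, 12 Hz, 20 Hz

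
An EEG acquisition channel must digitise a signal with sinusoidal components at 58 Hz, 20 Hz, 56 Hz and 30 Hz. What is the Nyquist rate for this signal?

116 Hz

Highest-frequency component: 58 Hz.
Nyquist rate = 2 × 58 Hz = 116 Hz.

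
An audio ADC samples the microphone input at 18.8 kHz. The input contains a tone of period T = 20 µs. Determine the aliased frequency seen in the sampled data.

6.4 kHz

T = 20 µs → f = 1/T = 50 kHz.
50 kHz mod fs = 12.4 kHz.
12.4 kHz > fs/2 = 9.4 kHz, folds to fs − 12.4 kHz = 6.4 kHz.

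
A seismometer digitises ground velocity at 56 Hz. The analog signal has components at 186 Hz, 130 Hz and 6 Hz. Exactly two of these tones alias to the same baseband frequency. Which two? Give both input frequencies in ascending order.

130 Hz, 186 Hz

fs/2 = 28 Hz.
186 Hz mod fs = 18 Hz.
18 Hz ≤ fs/2 = 28 Hz, appears at 18 Hz.
130 Hz mod fs = 18 Hz.
18 Hz ≤ fs/2 = 28 Hz, appears at 18 Hz.
6 Hz ≤ fs/2 = 28 Hz, passes unchanged.
130 Hz and 186 Hz both map to 18 Hz.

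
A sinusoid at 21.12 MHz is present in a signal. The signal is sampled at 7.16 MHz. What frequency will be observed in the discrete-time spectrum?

21.12 MHz mod fs = 6.8 MHz.
6.8 MHz > fs/2 = 3.58 MHz, folds to fs − 6.8 MHz = 0.36 MHz.

0.36 MHz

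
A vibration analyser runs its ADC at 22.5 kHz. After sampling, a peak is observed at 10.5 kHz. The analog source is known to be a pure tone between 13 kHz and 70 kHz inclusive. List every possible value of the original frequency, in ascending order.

33 kHz, 34.5 kHz, 55.5 kHz, 57 kHz

Frequencies that alias to 10.5 kHz are k·fs ± 10.5 kHz for integer k ≥ 0.
k=0: 10.5 kHz.
k=1: 12 kHz, 33 kHz.
k=2: 34.5 kHz, 55.5 kHz.
k=3: 57 kHz, 78 kHz.
k=4: 79.5 kHz, 100.5 kHz.
Within [13 kHz, 70 kHz]: 33 kHz, 34.5 kHz, 55.5 kHz, 57 kHz.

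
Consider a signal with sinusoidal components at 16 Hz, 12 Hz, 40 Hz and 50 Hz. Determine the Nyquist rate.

100 Hz

Highest-frequency component: 50 Hz.
Nyquist rate = 2 × 50 Hz = 100 Hz.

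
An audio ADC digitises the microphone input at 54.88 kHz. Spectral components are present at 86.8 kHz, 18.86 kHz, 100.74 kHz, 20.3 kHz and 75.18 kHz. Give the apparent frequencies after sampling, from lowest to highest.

fs/2 = 27.44 kHz.
86.8 kHz mod fs = 31.92 kHz.
31.92 kHz > fs/2 = 27.44 kHz, folds to fs − 31.92 kHz = 22.96 kHz.
18.86 kHz ≤ fs/2 = 27.44 kHz, passes unchanged.
100.74 kHz mod fs = 45.86 kHz.
45.86 kHz > fs/2 = 27.44 kHz, folds to fs − 45.86 kHz = 9.02 kHz.
20.3 kHz ≤ fs/2 = 27.44 kHz, passes unchanged.
75.18 kHz mod fs = 20.3 kHz.
20.3 kHz ≤ fs/2 = 27.44 kHz, appears at 20.3 kHz.
Distinct values: {9.02 kHz, 18.86 kHz, 20.3 kHz, 22.96 kHz}.

9.02 kHz, 18.86 kHz, 20.3 kHz, 22.96 kHz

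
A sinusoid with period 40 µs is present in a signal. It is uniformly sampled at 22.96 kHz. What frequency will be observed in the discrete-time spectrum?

2.04 kHz

T = 40 µs → f = 1/T = 25 kHz.
25 kHz mod fs = 2.04 kHz.
2.04 kHz ≤ fs/2 = 11.48 kHz, appears at 2.04 kHz.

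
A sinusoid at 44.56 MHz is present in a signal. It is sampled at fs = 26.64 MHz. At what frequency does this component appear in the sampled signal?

8.72 MHz

44.56 MHz mod fs = 17.92 MHz.
17.92 MHz > fs/2 = 13.32 MHz, folds to fs − 17.92 MHz = 8.72 MHz.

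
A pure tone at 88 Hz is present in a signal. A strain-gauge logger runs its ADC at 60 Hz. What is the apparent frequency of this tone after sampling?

88 Hz mod fs = 28 Hz.
28 Hz ≤ fs/2 = 30 Hz, appears at 28 Hz.

28 Hz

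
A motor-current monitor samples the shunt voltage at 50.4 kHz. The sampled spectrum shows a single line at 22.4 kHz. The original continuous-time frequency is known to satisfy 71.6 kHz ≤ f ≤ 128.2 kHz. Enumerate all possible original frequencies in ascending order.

Frequencies that alias to 22.4 kHz are k·fs ± 22.4 kHz for integer k ≥ 0.
k=0: 22.4 kHz.
k=1: 28 kHz, 72.8 kHz.
k=2: 78.4 kHz, 123.2 kHz.
k=3: 128.8 kHz, 173.6 kHz.
Within [71.6 kHz, 128.2 kHz]: 72.8 kHz, 78.4 kHz, 123.2 kHz.

72.8 kHz, 78.4 kHz, 123.2 kHz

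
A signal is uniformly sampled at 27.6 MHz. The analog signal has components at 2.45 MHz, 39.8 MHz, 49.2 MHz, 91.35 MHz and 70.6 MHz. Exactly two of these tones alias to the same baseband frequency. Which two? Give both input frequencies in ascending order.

39.8 MHz, 70.6 MHz

fs/2 = 13.8 MHz.
2.45 MHz ≤ fs/2 = 13.8 MHz, passes unchanged.
39.8 MHz mod fs = 12.2 MHz.
12.2 MHz ≤ fs/2 = 13.8 MHz, appears at 12.2 MHz.
49.2 MHz mod fs = 21.6 MHz.
21.6 MHz > fs/2 = 13.8 MHz, folds to fs − 21.6 MHz = 6 MHz.
91.35 MHz mod fs = 8.55 MHz.
8.55 MHz ≤ fs/2 = 13.8 MHz, appears at 8.55 MHz.
70.6 MHz mod fs = 15.4 MHz.
15.4 MHz > fs/2 = 13.8 MHz, folds to fs − 15.4 MHz = 12.2 MHz.
39.8 MHz and 70.6 MHz both map to 12.2 MHz.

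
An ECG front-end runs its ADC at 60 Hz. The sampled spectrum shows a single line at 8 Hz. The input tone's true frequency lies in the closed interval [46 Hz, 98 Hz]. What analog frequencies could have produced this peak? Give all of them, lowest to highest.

Frequencies that alias to 8 Hz are k·fs ± 8 Hz for integer k ≥ 0.
k=0: 8 Hz.
k=1: 52 Hz, 68 Hz.
k=2: 112 Hz, 128 Hz.
Within [46 Hz, 98 Hz]: 52 Hz, 68 Hz.

52 Hz, 68 Hz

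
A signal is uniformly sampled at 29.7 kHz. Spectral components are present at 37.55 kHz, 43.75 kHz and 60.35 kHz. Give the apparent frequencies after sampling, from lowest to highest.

fs/2 = 14.85 kHz.
37.55 kHz mod fs = 7.85 kHz.
7.85 kHz ≤ fs/2 = 14.85 kHz, appears at 7.85 kHz.
43.75 kHz mod fs = 14.05 kHz.
14.05 kHz ≤ fs/2 = 14.85 kHz, appears at 14.05 kHz.
60.35 kHz mod fs = 0.95 kHz.
0.95 kHz ≤ fs/2 = 14.85 kHz, appears at 0.95 kHz.
Distinct values: {0.95 kHz, 7.85 kHz, 14.05 kHz}.

0.95 kHz, 7.85 kHz, 14.05 kHz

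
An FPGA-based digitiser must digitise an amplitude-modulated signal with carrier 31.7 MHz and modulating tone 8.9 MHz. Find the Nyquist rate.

81.2 MHz

AM sidebands sit at fc ± fm = 22.8 MHz and 40.6 MHz.
Highest-frequency component: 40.6 MHz.
Nyquist rate = 2 × 40.6 MHz = 81.2 MHz.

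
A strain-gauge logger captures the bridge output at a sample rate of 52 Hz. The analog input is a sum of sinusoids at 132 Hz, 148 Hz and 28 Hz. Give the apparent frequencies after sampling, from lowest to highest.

fs/2 = 26 Hz.
132 Hz mod fs = 28 Hz.
28 Hz > fs/2 = 26 Hz, folds to fs − 28 Hz = 24 Hz.
148 Hz mod fs = 44 Hz.
44 Hz > fs/2 = 26 Hz, folds to fs − 44 Hz = 8 Hz.
28 Hz > fs/2 = 26 Hz, folds to fs − 28 Hz = 24 Hz.
Distinct values: {8 Hz, 24 Hz}.

8 Hz, 24 Hz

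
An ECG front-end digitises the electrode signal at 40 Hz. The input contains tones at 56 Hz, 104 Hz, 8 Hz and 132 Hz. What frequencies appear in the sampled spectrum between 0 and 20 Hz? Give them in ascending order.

8 Hz, 12 Hz, 16 Hz

fs/2 = 20 Hz.
56 Hz mod fs = 16 Hz.
16 Hz ≤ fs/2 = 20 Hz, appears at 16 Hz.
104 Hz mod fs = 24 Hz.
24 Hz > fs/2 = 20 Hz, folds to fs − 24 Hz = 16 Hz.
8 Hz ≤ fs/2 = 20 Hz, passes unchanged.
132 Hz mod fs = 12 Hz.
12 Hz ≤ fs/2 = 20 Hz, appears at 12 Hz.
Distinct values: {8 Hz, 12 Hz, 16 Hz}.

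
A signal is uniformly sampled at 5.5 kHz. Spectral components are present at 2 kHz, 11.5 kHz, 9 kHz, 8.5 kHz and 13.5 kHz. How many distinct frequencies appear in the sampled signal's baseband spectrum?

fs/2 = 2.75 kHz.
2 kHz ≤ fs/2 = 2.75 kHz, passes unchanged.
11.5 kHz mod fs = 0.5 kHz.
0.5 kHz ≤ fs/2 = 2.75 kHz, appears at 0.5 kHz.
9 kHz mod fs = 3.5 kHz.
3.5 kHz > fs/2 = 2.75 kHz, folds to fs − 3.5 kHz = 2 kHz.
8.5 kHz mod fs = 3 kHz.
3 kHz > fs/2 = 2.75 kHz, folds to fs − 3 kHz = 2.5 kHz.
13.5 kHz mod fs = 2.5 kHz.
2.5 kHz ≤ fs/2 = 2.75 kHz, appears at 2.5 kHz.
Distinct values: {0.5 kHz, 2 kHz, 2.5 kHz} → 3.

3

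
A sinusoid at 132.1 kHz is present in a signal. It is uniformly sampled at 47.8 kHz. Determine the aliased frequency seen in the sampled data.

11.3 kHz

132.1 kHz mod fs = 36.5 kHz.
36.5 kHz > fs/2 = 23.9 kHz, folds to fs − 36.5 kHz = 11.3 kHz.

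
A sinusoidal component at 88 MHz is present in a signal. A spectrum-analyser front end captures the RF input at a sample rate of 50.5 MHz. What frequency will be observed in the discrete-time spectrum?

13 MHz

88 MHz mod fs = 37.5 MHz.
37.5 MHz > fs/2 = 25.25 MHz, folds to fs − 37.5 MHz = 13 MHz.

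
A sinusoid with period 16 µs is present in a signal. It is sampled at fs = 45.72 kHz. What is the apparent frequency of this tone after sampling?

16.78 kHz

T = 16 µs → f = 1/T = 62.5 kHz.
62.5 kHz mod fs = 16.78 kHz.
16.78 kHz ≤ fs/2 = 22.86 kHz, appears at 16.78 kHz.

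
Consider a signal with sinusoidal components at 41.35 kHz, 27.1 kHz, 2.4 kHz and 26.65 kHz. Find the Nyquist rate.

82.7 kHz

Highest-frequency component: 41.35 kHz.
Nyquist rate = 2 × 41.35 kHz = 82.7 kHz.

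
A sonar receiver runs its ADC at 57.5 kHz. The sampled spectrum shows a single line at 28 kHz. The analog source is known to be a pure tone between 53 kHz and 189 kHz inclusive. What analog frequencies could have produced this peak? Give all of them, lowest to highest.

Frequencies that alias to 28 kHz are k·fs ± 28 kHz for integer k ≥ 0.
k=0: 28 kHz.
k=1: 29.5 kHz, 85.5 kHz.
k=2: 87 kHz, 143 kHz.
k=3: 144.5 kHz, 200.5 kHz.
k=4: 202 kHz, 258 kHz.
Within [53 kHz, 189 kHz]: 85.5 kHz, 87 kHz, 143 kHz, 144.5 kHz.

85.5 kHz, 87 kHz, 143 kHz, 144.5 kHz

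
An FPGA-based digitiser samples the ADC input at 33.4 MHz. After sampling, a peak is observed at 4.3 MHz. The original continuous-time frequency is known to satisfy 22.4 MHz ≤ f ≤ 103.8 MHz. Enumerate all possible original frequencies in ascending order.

29.1 MHz, 37.7 MHz, 62.5 MHz, 71.1 MHz, 95.9 MHz

Frequencies that alias to 4.3 MHz are k·fs ± 4.3 MHz for integer k ≥ 0.
k=0: 4.3 MHz.
k=1: 29.1 MHz, 37.7 MHz.
k=2: 62.5 MHz, 71.1 MHz.
k=3: 95.9 MHz, 104.5 MHz.
k=4: 129.3 MHz, 137.9 MHz.
Within [22.4 MHz, 103.8 MHz]: 29.1 MHz, 37.7 MHz, 62.5 MHz, 71.1 MHz, 95.9 MHz.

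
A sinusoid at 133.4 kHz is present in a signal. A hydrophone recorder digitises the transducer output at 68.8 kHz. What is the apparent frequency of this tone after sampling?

133.4 kHz mod fs = 64.6 kHz.
64.6 kHz > fs/2 = 34.4 kHz, folds to fs − 64.6 kHz = 4.2 kHz.

4.2 kHz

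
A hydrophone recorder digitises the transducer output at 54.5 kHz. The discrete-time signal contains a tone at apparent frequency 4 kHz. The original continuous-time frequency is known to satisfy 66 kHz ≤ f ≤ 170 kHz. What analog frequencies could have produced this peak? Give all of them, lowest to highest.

Frequencies that alias to 4 kHz are k·fs ± 4 kHz for integer k ≥ 0.
k=0: 4 kHz.
k=1: 50.5 kHz, 58.5 kHz.
k=2: 105 kHz, 113 kHz.
k=3: 159.5 kHz, 167.5 kHz.
k=4: 214 kHz, 222 kHz.
Within [66 kHz, 170 kHz]: 105 kHz, 113 kHz, 159.5 kHz, 167.5 kHz.

105 kHz, 113 kHz, 159.5 kHz, 167.5 kHz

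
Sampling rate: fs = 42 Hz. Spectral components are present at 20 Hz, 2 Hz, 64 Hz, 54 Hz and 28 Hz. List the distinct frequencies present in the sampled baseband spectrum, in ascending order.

fs/2 = 21 Hz.
20 Hz ≤ fs/2 = 21 Hz, passes unchanged.
2 Hz ≤ fs/2 = 21 Hz, passes unchanged.
64 Hz mod fs = 22 Hz.
22 Hz > fs/2 = 21 Hz, folds to fs − 22 Hz = 20 Hz.
54 Hz mod fs = 12 Hz.
12 Hz ≤ fs/2 = 21 Hz, appears at 12 Hz.
28 Hz > fs/2 = 21 Hz, folds to fs − 28 Hz = 14 Hz.
Distinct values: {2 Hz, 12 Hz, 14 Hz, 20 Hz}.

2 Hz, 12 Hz, 14 Hz, 20 Hz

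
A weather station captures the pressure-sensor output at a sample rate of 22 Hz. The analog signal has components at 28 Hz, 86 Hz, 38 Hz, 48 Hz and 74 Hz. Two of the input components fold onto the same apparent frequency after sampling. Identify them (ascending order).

28 Hz, 38 Hz

fs/2 = 11 Hz.
28 Hz mod fs = 6 Hz.
6 Hz ≤ fs/2 = 11 Hz, appears at 6 Hz.
86 Hz mod fs = 20 Hz.
20 Hz > fs/2 = 11 Hz, folds to fs − 20 Hz = 2 Hz.
38 Hz mod fs = 16 Hz.
16 Hz > fs/2 = 11 Hz, folds to fs − 16 Hz = 6 Hz.
48 Hz mod fs = 4 Hz.
4 Hz ≤ fs/2 = 11 Hz, appears at 4 Hz.
74 Hz mod fs = 8 Hz.
8 Hz ≤ fs/2 = 11 Hz, appears at 8 Hz.
28 Hz and 38 Hz both map to 6 Hz.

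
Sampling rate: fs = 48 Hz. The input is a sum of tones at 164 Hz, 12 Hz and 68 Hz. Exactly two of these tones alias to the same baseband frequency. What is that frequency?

fs/2 = 24 Hz.
164 Hz mod fs = 20 Hz.
20 Hz ≤ fs/2 = 24 Hz, appears at 20 Hz.
12 Hz ≤ fs/2 = 24 Hz, passes unchanged.
68 Hz mod fs = 20 Hz.
20 Hz ≤ fs/2 = 24 Hz, appears at 20 Hz.
68 Hz and 164 Hz both map to 20 Hz.

20 Hz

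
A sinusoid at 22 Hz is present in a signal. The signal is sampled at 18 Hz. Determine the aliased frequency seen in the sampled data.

4 Hz

22 Hz mod fs = 4 Hz.
4 Hz ≤ fs/2 = 9 Hz, appears at 4 Hz.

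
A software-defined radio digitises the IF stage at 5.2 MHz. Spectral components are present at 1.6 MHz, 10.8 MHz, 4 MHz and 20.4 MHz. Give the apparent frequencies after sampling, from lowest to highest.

0.4 MHz, 1.2 MHz, 1.6 MHz

fs/2 = 2.6 MHz.
1.6 MHz ≤ fs/2 = 2.6 MHz, passes unchanged.
10.8 MHz mod fs = 0.4 MHz.
0.4 MHz ≤ fs/2 = 2.6 MHz, appears at 0.4 MHz.
4 MHz > fs/2 = 2.6 MHz, folds to fs − 4 MHz = 1.2 MHz.
20.4 MHz mod fs = 4.8 MHz.
4.8 MHz > fs/2 = 2.6 MHz, folds to fs − 4.8 MHz = 0.4 MHz.
Distinct values: {0.4 MHz, 1.2 MHz, 1.6 MHz}.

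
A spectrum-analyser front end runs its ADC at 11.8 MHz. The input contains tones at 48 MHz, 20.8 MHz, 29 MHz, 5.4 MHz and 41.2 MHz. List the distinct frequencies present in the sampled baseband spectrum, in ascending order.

0.8 MHz, 2.8 MHz, 5.4 MHz, 5.8 MHz

fs/2 = 5.9 MHz.
48 MHz mod fs = 0.8 MHz.
0.8 MHz ≤ fs/2 = 5.9 MHz, appears at 0.8 MHz.
20.8 MHz mod fs = 9 MHz.
9 MHz > fs/2 = 5.9 MHz, folds to fs − 9 MHz = 2.8 MHz.
29 MHz mod fs = 5.4 MHz.
5.4 MHz ≤ fs/2 = 5.9 MHz, appears at 5.4 MHz.
5.4 MHz ≤ fs/2 = 5.9 MHz, passes unchanged.
41.2 MHz mod fs = 5.8 MHz.
5.8 MHz ≤ fs/2 = 5.9 MHz, appears at 5.8 MHz.
Distinct values: {0.8 MHz, 2.8 MHz, 5.4 MHz, 5.8 MHz}.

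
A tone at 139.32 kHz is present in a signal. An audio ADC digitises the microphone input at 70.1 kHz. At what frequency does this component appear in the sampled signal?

0.88 kHz

139.32 kHz mod fs = 69.22 kHz.
69.22 kHz > fs/2 = 35.05 kHz, folds to fs − 69.22 kHz = 0.88 kHz.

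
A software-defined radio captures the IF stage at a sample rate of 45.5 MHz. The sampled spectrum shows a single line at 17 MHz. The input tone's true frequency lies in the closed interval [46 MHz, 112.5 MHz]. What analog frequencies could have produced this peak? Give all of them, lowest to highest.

Frequencies that alias to 17 MHz are k·fs ± 17 MHz for integer k ≥ 0.
k=0: 17 MHz.
k=1: 28.5 MHz, 62.5 MHz.
k=2: 74 MHz, 108 MHz.
k=3: 119.5 MHz, 153.5 MHz.
Within [46 MHz, 112.5 MHz]: 62.5 MHz, 74 MHz, 108 MHz.

62.5 MHz, 74 MHz, 108 MHz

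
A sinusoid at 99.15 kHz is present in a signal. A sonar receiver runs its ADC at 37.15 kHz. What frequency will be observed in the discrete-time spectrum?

99.15 kHz mod fs = 24.85 kHz.
24.85 kHz > fs/2 = 18.575 kHz, folds to fs − 24.85 kHz = 12.3 kHz.

12.3 kHz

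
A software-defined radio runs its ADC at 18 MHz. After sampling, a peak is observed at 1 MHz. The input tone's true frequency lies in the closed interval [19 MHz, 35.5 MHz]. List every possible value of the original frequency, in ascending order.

Frequencies that alias to 1 MHz are k·fs ± 1 MHz for integer k ≥ 0.
k=0: 1 MHz.
k=1: 17 MHz, 19 MHz.
k=2: 35 MHz, 37 MHz.
k=3: 53 MHz, 55 MHz.
Within [19 MHz, 35.5 MHz]: 19 MHz, 35 MHz.

19 MHz, 35 MHz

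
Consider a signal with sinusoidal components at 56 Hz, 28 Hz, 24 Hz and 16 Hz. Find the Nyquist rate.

112 Hz

Highest-frequency component: 56 Hz.
Nyquist rate = 2 × 56 Hz = 112 Hz.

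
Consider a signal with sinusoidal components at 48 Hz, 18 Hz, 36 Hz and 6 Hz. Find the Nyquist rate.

Highest-frequency component: 48 Hz.
Nyquist rate = 2 × 48 Hz = 96 Hz.

96 Hz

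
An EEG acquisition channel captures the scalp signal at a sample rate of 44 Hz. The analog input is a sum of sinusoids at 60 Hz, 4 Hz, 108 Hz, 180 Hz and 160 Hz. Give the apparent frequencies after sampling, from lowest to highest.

4 Hz, 16 Hz, 20 Hz

fs/2 = 22 Hz.
60 Hz mod fs = 16 Hz.
16 Hz ≤ fs/2 = 22 Hz, appears at 16 Hz.
4 Hz ≤ fs/2 = 22 Hz, passes unchanged.
108 Hz mod fs = 20 Hz.
20 Hz ≤ fs/2 = 22 Hz, appears at 20 Hz.
180 Hz mod fs = 4 Hz.
4 Hz ≤ fs/2 = 22 Hz, appears at 4 Hz.
160 Hz mod fs = 28 Hz.
28 Hz > fs/2 = 22 Hz, folds to fs − 28 Hz = 16 Hz.
Distinct values: {4 Hz, 16 Hz, 20 Hz}.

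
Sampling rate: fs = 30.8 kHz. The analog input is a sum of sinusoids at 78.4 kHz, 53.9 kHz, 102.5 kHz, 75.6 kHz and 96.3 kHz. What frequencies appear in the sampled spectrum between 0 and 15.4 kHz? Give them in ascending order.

fs/2 = 15.4 kHz.
78.4 kHz mod fs = 16.8 kHz.
16.8 kHz > fs/2 = 15.4 kHz, folds to fs − 16.8 kHz = 14 kHz.
53.9 kHz mod fs = 23.1 kHz.
23.1 kHz > fs/2 = 15.4 kHz, folds to fs − 23.1 kHz = 7.7 kHz.
102.5 kHz mod fs = 10.1 kHz.
10.1 kHz ≤ fs/2 = 15.4 kHz, appears at 10.1 kHz.
75.6 kHz mod fs = 14 kHz.
14 kHz ≤ fs/2 = 15.4 kHz, appears at 14 kHz.
96.3 kHz mod fs = 3.9 kHz.
3.9 kHz ≤ fs/2 = 15.4 kHz, appears at 3.9 kHz.
Distinct values: {3.9 kHz, 7.7 kHz, 10.1 kHz, 14 kHz}.

3.9 kHz, 7.7 kHz, 10.1 kHz, 14 kHz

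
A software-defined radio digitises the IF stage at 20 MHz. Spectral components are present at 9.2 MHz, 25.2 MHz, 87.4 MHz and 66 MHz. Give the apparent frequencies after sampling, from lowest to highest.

5.2 MHz, 6 MHz, 7.4 MHz, 9.2 MHz

fs/2 = 10 MHz.
9.2 MHz ≤ fs/2 = 10 MHz, passes unchanged.
25.2 MHz mod fs = 5.2 MHz.
5.2 MHz ≤ fs/2 = 10 MHz, appears at 5.2 MHz.
87.4 MHz mod fs = 7.4 MHz.
7.4 MHz ≤ fs/2 = 10 MHz, appears at 7.4 MHz.
66 MHz mod fs = 6 MHz.
6 MHz ≤ fs/2 = 10 MHz, appears at 6 MHz.
Distinct values: {5.2 MHz, 6 MHz, 7.4 MHz, 9.2 MHz}.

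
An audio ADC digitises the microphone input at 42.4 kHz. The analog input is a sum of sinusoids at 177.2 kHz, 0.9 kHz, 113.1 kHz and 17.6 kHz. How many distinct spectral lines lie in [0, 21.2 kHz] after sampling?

fs/2 = 21.2 kHz.
177.2 kHz mod fs = 7.6 kHz.
7.6 kHz ≤ fs/2 = 21.2 kHz, appears at 7.6 kHz.
0.9 kHz ≤ fs/2 = 21.2 kHz, passes unchanged.
113.1 kHz mod fs = 28.3 kHz.
28.3 kHz > fs/2 = 21.2 kHz, folds to fs − 28.3 kHz = 14.1 kHz.
17.6 kHz ≤ fs/2 = 21.2 kHz, passes unchanged.
Distinct values: {0.9 kHz, 7.6 kHz, 14.1 kHz, 17.6 kHz} → 4.

4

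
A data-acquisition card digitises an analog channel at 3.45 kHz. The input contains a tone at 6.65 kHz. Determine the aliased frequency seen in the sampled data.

0.25 kHz

6.65 kHz mod fs = 3.2 kHz.
3.2 kHz > fs/2 = 1.725 kHz, folds to fs − 3.2 kHz = 0.25 kHz.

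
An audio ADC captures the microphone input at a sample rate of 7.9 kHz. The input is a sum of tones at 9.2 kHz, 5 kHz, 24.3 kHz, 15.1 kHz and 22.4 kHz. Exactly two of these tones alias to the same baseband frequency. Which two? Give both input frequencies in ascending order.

9.2 kHz, 22.4 kHz

fs/2 = 3.95 kHz.
9.2 kHz mod fs = 1.3 kHz.
1.3 kHz ≤ fs/2 = 3.95 kHz, appears at 1.3 kHz.
5 kHz > fs/2 = 3.95 kHz, folds to fs − 5 kHz = 2.9 kHz.
24.3 kHz mod fs = 0.6 kHz.
0.6 kHz ≤ fs/2 = 3.95 kHz, appears at 0.6 kHz.
15.1 kHz mod fs = 7.2 kHz.
7.2 kHz > fs/2 = 3.95 kHz, folds to fs − 7.2 kHz = 0.7 kHz.
22.4 kHz mod fs = 6.6 kHz.
6.6 kHz > fs/2 = 3.95 kHz, folds to fs − 6.6 kHz = 1.3 kHz.
9.2 kHz and 22.4 kHz both map to 1.3 kHz.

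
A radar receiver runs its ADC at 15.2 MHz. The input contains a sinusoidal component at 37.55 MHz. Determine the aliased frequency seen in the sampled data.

7.15 MHz

37.55 MHz mod fs = 7.15 MHz.
7.15 MHz ≤ fs/2 = 7.6 MHz, appears at 7.15 MHz.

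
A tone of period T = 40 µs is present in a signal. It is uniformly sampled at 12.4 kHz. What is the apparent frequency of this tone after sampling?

0.2 kHz

T = 40 µs → f = 1/T = 25 kHz.
25 kHz mod fs = 0.2 kHz.
0.2 kHz ≤ fs/2 = 6.2 kHz, appears at 0.2 kHz.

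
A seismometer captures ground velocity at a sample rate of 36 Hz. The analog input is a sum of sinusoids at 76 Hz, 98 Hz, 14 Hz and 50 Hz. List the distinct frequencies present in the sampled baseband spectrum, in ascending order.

fs/2 = 18 Hz.
76 Hz mod fs = 4 Hz.
4 Hz ≤ fs/2 = 18 Hz, appears at 4 Hz.
98 Hz mod fs = 26 Hz.
26 Hz > fs/2 = 18 Hz, folds to fs − 26 Hz = 10 Hz.
14 Hz ≤ fs/2 = 18 Hz, passes unchanged.
50 Hz mod fs = 14 Hz.
14 Hz ≤ fs/2 = 18 Hz, appears at 14 Hz.
Distinct values: {4 Hz, 10 Hz, 14 Hz}.

4 Hz, 10 Hz, 14 Hz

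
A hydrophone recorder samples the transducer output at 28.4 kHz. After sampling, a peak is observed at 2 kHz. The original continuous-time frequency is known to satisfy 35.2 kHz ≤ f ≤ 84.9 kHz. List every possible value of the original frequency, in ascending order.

Frequencies that alias to 2 kHz are k·fs ± 2 kHz for integer k ≥ 0.
k=0: 2 kHz.
k=1: 26.4 kHz, 30.4 kHz.
k=2: 54.8 kHz, 58.8 kHz.
k=3: 83.2 kHz, 87.2 kHz.
k=4: 111.6 kHz, 115.6 kHz.
Within [35.2 kHz, 84.9 kHz]: 54.8 kHz, 58.8 kHz, 83.2 kHz.

54.8 kHz, 58.8 kHz, 83.2 kHz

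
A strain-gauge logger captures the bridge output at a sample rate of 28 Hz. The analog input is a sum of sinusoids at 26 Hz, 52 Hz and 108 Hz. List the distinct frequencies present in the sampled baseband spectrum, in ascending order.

fs/2 = 14 Hz.
26 Hz > fs/2 = 14 Hz, folds to fs − 26 Hz = 2 Hz.
52 Hz mod fs = 24 Hz.
24 Hz > fs/2 = 14 Hz, folds to fs − 24 Hz = 4 Hz.
108 Hz mod fs = 24 Hz.
24 Hz > fs/2 = 14 Hz, folds to fs − 24 Hz = 4 Hz.
Distinct values: {2 Hz, 4 Hz}.

2 Hz, 4 Hz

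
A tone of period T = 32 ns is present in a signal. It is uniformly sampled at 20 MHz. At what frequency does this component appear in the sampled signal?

T = 32 ns → f = 1/T = 31.25 MHz.
31.25 MHz mod fs = 11.25 MHz.
11.25 MHz > fs/2 = 10 MHz, folds to fs − 11.25 MHz = 8.75 MHz.

8.75 MHz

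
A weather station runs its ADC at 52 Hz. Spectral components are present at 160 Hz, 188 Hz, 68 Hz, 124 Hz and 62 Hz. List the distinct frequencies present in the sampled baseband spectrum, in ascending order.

fs/2 = 26 Hz.
160 Hz mod fs = 4 Hz.
4 Hz ≤ fs/2 = 26 Hz, appears at 4 Hz.
188 Hz mod fs = 32 Hz.
32 Hz > fs/2 = 26 Hz, folds to fs − 32 Hz = 20 Hz.
68 Hz mod fs = 16 Hz.
16 Hz ≤ fs/2 = 26 Hz, appears at 16 Hz.
124 Hz mod fs = 20 Hz.
20 Hz ≤ fs/2 = 26 Hz, appears at 20 Hz.
62 Hz mod fs = 10 Hz.
10 Hz ≤ fs/2 = 26 Hz, appears at 10 Hz.
Distinct values: {4 Hz, 10 Hz, 16 Hz, 20 Hz}.

4 Hz, 10 Hz, 16 Hz, 20 Hz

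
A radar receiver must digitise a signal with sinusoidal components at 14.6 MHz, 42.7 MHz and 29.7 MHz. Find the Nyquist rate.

85.4 MHz

Highest-frequency component: 42.7 MHz.
Nyquist rate = 2 × 42.7 MHz = 85.4 MHz.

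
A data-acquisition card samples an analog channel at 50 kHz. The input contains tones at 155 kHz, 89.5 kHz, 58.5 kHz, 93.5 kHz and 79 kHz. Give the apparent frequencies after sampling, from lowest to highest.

5 kHz, 6.5 kHz, 8.5 kHz, 10.5 kHz, 21 kHz

fs/2 = 25 kHz.
155 kHz mod fs = 5 kHz.
5 kHz ≤ fs/2 = 25 kHz, appears at 5 kHz.
89.5 kHz mod fs = 39.5 kHz.
39.5 kHz > fs/2 = 25 kHz, folds to fs − 39.5 kHz = 10.5 kHz.
58.5 kHz mod fs = 8.5 kHz.
8.5 kHz ≤ fs/2 = 25 kHz, appears at 8.5 kHz.
93.5 kHz mod fs = 43.5 kHz.
43.5 kHz > fs/2 = 25 kHz, folds to fs − 43.5 kHz = 6.5 kHz.
79 kHz mod fs = 29 kHz.
29 kHz > fs/2 = 25 kHz, folds to fs − 29 kHz = 21 kHz.
Distinct values: {5 kHz, 6.5 kHz, 8.5 kHz, 10.5 kHz, 21 kHz}.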